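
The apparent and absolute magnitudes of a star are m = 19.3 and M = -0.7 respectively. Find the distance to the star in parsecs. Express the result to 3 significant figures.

d ≈ 100000 pc

μ = m − M = 20.000
m − M = 5 log₁₀ d − 5
log₁₀ d = (m − M)/5 + 1 = 5.0000
d = 10^5.0000 = 100000 pc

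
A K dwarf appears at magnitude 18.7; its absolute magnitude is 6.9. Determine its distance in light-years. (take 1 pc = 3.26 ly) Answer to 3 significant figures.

d ≈ 7470 ly

Distance modulus: m − M = 18.7 − (6.9) = 11.800
m − M = 5 log₁₀ d − 5
log₁₀ d = (m − M)/5 + 1 = 3.3600
d = 10^3.3600 = 2291 pc
= 7468 ly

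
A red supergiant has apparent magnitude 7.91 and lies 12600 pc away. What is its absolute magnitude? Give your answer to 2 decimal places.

M ≈ -7.59

5 log₁₀(d/10 pc) = 5 log₁₀(12600) − 5 = 15.502
M = m − 5 log₁₀(d/10) = 7.91 − 15.502 = -7.592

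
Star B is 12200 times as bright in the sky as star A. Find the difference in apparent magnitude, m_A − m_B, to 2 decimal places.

Pogson: Δm = −2.5 log₁₀(ratio) = −2.5 log₁₀(12200) = −2.5 × 4.0864 = -10.216
Star B is brighter so has the smaller magnitude: m_A − m_B is positive.

m_A − m_B ≈ 10.22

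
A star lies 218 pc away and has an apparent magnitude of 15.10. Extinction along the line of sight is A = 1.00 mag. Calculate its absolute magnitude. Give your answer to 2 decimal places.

M ≈ 7.41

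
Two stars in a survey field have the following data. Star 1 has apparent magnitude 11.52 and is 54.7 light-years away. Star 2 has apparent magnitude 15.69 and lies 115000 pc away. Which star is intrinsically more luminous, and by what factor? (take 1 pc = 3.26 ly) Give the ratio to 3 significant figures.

Star 2 is more luminous, by a factor of 1.01×10^6.

Star 1: d = 54.7 ly / 3.26 = 16.78 pc
Star 1: M = m − 5 log₁₀ d + 5 = 11.52 − 5·1.2248 + 5 = 10.396
Star 2: M = m − 5 log₁₀ d + 5 = 15.69 − 5·5.0607 + 5 = -4.613
ΔM = M_1 − M_2 = 10.396 − (-4.613) = 15.010; smaller M is more luminous → Star 2.
L ratio = 10^(0.4 |ΔM|) = 10^6.004 = 1.009×10^6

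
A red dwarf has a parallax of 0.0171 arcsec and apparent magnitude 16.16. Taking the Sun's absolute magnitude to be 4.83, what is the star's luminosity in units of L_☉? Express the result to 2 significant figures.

L/L_☉ ≈ 1.0×10^-3

d = 1/p = 1/0.0171″ = 58.48 pc
M = m − 5 log₁₀ d + 5 = 16.16 − 5·1.7670 + 5 = 12.325
M − M_☉ = 12.325 − 4.83 = 7.495
L/L_☉ = 10^(−0.4 × 7.495) = 1.005×10^-3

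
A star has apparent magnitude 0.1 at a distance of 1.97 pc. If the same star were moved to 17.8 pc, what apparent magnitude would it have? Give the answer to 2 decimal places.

m ≈ 4.88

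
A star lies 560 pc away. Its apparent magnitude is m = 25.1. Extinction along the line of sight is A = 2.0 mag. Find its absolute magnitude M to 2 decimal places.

5 log₁₀(d/10 pc) = 5 log₁₀(560.0) − 5 = 8.741
M = m − 5 log₁₀(d/10) − A = 25.1 − 8.741 − 2.0 = 14.359

M ≈ 14.36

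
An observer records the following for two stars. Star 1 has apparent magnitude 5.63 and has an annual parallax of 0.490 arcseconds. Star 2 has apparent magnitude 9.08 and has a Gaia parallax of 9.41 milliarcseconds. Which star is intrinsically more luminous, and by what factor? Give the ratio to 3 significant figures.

Star 2 is more luminous, by a factor of 113.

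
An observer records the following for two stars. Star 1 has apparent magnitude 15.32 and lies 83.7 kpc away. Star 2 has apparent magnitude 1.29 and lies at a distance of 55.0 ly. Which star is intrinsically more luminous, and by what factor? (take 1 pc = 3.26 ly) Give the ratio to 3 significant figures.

Star 1 is more luminous, by a factor of 60.1.

Star 1: d = 83.7 kpc = 83700 pc
Star 1: M = m − 5 log₁₀ d + 5 = 15.32 − 5·4.9227 + 5 = -4.294
Star 2: d = 55.0 ly / 3.26 = 16.87 pc
Star 2: M = m − 5 log₁₀ d + 5 = 1.29 − 5·1.2271 + 5 = 0.154
ΔM = M_1 − M_2 = -4.294 − (0.154) = -4.448; smaller M is more luminous → Star 1.
L ratio = 10^(0.4 |ΔM|) = 10^1.779 = 60.14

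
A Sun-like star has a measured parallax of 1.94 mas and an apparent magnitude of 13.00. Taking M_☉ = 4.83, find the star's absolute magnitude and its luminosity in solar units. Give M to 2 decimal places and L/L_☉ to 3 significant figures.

M ≈ 4.44; L/L_☉ ≈ 1.43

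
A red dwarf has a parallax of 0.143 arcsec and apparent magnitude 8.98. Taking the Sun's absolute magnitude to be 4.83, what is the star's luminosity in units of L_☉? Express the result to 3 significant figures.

d = 1/p = 1/0.143″ = 6.993 pc
M = m − 5 log₁₀ d + 5 = 8.98 − 5·0.8447 + 5 = 9.757
M − M_☉ = 9.757 − 4.83 = 4.927
L/L_☉ = 10^(−0.4 × 4.927) = 0.01070

L/L_☉ ≈ 0.0107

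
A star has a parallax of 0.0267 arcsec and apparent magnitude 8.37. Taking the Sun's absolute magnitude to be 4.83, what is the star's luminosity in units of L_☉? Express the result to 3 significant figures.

d = 1/p = 1/0.0267″ = 37.45 pc
M = m − 5 log₁₀ d + 5 = 8.37 − 5·1.5735 + 5 = 5.503
M − M_☉ = 5.503 − 4.83 = 0.673
L/L_☉ = 10^(−0.4 × 0.673) = 0.5382

L/L_☉ ≈ 0.538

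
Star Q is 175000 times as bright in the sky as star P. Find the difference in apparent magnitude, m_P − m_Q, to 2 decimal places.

m_P − m_Q ≈ 13.11

Pogson: Δm = −2.5 log₁₀(ratio) = −2.5 log₁₀(175000) = −2.5 × 5.2430 = -13.108
Star Q is brighter so has the smaller magnitude: m_P − m_Q is positive.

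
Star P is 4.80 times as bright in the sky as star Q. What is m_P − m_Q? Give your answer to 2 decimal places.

Pogson: Δm = −2.5 log₁₀(ratio) = −2.5 log₁₀(4.80) = −2.5 × 0.6812 = -1.703
Star P is brighter, so it has the smaller magnitude: the difference is negative.

m_P − m_Q ≈ -1.70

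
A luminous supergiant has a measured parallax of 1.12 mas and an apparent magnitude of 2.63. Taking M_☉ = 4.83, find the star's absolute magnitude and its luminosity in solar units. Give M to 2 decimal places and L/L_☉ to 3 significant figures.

d = 1/p = 1000/1.12 mas = 892.9 pc
M = m − 5 log₁₀ d + 5 = 2.63 − 5·2.9508 + 5 = -7.124
M − M_☉ = -7.124 − 4.83 = -11.954
L/L_☉ = 10^(−0.4 × -11.954) = 60470

M ≈ -7.12; L/L_☉ ≈ 60500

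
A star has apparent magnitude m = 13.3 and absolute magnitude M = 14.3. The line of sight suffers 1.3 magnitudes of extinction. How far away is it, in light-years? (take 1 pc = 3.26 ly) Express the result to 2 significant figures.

m − M = 5 log₁₀(d/10 pc) + A  ⇒  13.3 − (14.3) − 1.3 = 5 log₁₀(d/10)
-2.300 = 5 log₁₀(d/10)
log₁₀ d = (m − M − A)/5 + 1 = 0.5400
d = 10^0.5400 = 3.467 pc
= 11.30 ly

d ≈ 11 ly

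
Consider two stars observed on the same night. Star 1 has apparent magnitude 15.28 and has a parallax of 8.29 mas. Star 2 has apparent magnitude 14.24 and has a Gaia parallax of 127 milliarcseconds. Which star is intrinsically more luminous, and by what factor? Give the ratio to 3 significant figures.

Star 1: p = 8.29 mas = 8.29×10^-3″ → d = 1/p = 120.6 pc
Star 1: M = m − 5 log₁₀ d + 5 = 15.28 − 5·2.0814 + 5 = 9.873
Star 2: p = 127 mas = 0.127″ → d = 1/p = 7.874 pc
Star 2: M = m − 5 log₁₀ d + 5 = 14.24 − 5·0.8962 + 5 = 14.759
ΔM = M_1 − M_2 = 9.873 − (14.759) = -4.886; smaller M is more luminous → Star 1.
L ratio = 10^(0.4 |ΔM|) = 10^1.954 = 90.05

Star 1 is more luminous, by a factor of 90.1.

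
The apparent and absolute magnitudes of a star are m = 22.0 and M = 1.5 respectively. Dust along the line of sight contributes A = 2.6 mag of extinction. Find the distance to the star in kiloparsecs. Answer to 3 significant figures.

d ≈ 38.0 kpc

m − M = 5 log₁₀(d/10 pc) + A  ⇒  22.0 − (1.5) − 2.6 = 5 log₁₀(d/10)
17.900 = 5 log₁₀(d/10)
log₁₀ d = (m − M − A)/5 + 1 = 4.5800
d = 10^4.5800 = 38020 pc
= 38.02 kpc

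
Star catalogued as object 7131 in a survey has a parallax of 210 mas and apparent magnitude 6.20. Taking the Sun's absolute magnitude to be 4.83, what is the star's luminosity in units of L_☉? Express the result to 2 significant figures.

L/L_☉ ≈ 0.064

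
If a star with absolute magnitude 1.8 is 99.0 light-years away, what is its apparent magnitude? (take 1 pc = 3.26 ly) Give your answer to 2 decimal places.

d = 99.0 ly / 3.26 = 30.37 pc
m = M + 5 log₁₀ d − 5 = 1.8 + 5·1.4824 − 5 = 4.212

m ≈ 4.21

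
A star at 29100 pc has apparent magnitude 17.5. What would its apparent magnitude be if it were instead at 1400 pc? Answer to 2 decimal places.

m ≈ 10.91

Flux ∝ 1/d², so Δm = 5 log₁₀(d₂/d₁) = 5 log₁₀(1400/29100) = -6.589
m₂ = m₁ + Δm = 17.5 + (-6.589) = 10.911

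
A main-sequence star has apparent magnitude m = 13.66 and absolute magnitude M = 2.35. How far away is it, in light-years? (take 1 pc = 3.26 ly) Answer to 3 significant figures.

d ≈ 5960 ly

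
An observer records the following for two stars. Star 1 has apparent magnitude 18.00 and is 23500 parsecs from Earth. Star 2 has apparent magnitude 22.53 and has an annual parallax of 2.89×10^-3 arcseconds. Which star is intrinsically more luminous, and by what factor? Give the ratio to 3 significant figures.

Star 1: M = m − 5 log₁₀ d + 5 = 18.00 − 5·4.3711 + 5 = 1.145
Star 2: d = 1/p = 1/2.89×10^-3″ = 346.0 pc
Star 2: M = m − 5 log₁₀ d + 5 = 22.53 − 5·2.5391 + 5 = 14.834
ΔM = M_1 − M_2 = 1.145 − (14.834) = -13.690; smaller M is more luminous → Star 1.
L ratio = 10^(0.4 |ΔM|) = 10^5.476 = 299200

Star 1 is more luminous, by a factor of 299000.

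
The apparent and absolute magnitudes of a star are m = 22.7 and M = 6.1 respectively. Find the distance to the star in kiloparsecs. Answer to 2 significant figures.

d ≈ 21 kpc

μ = m − M = 16.600
m − M = 5 log₁₀ d − 5
log₁₀ d = (m − M)/5 + 1 = 4.3200
d = 10^4.3200 = 20890 pc
= 20.89 kpc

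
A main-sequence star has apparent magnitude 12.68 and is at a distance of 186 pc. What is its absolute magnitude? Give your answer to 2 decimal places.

5 log₁₀(d/10 pc) = 5 log₁₀(186.0) − 5 = 6.348
M = m − 5 log₁₀(d/10) = 12.68 − 6.348 = 6.332

M ≈ 6.33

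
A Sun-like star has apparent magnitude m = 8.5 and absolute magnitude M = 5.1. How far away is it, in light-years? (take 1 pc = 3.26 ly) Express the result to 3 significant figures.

d ≈ 156 ly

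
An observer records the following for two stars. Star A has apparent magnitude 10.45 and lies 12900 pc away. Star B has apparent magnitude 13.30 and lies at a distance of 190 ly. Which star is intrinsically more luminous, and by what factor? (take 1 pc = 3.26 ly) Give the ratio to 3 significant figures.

Star A is more luminous, by a factor of 676000.

Star A: M = m − 5 log₁₀ d + 5 = 10.45 − 5·4.1106 + 5 = -5.103
Star B: d = 190 ly / 3.26 = 58.28 pc
Star B: M = m − 5 log₁₀ d + 5 = 13.30 − 5·1.7655 + 5 = 9.472
ΔM = M_A − M_B = -5.103 − (9.472) = -14.575; smaller M is more luminous → Star A.
L ratio = 10^(0.4 |ΔM|) = 10^5.830 = 676300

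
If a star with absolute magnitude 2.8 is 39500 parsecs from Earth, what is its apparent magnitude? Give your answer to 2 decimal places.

m = M + 5 log₁₀ d − 5 = 2.8 + 5·4.5966 − 5 = 20.783

m ≈ 20.78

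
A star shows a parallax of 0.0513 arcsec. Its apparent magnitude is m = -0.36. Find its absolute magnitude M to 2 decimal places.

d = 1/p = 1/0.0513″ = 19.49 pc
5 log₁₀(d/10 pc) = 5 log₁₀(19.49) − 5 = 1.449
M = m − 5 log₁₀(d/10) = -0.36 − 1.449 = -1.809

M ≈ -1.81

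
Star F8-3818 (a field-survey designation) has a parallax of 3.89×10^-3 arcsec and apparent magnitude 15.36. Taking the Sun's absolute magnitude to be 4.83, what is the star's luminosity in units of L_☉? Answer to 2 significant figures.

L/L_☉ ≈ 0.041

d = 1/p = 1/3.89×10^-3″ = 257.1 pc
M = m − 5 log₁₀ d + 5 = 15.36 − 5·2.4101 + 5 = 8.310
M − M_☉ = 8.310 − 4.83 = 3.480
L/L_☉ = 10^(−0.4 × 3.480) = 0.04056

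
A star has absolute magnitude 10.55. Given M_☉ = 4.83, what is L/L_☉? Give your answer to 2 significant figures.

L/L_☉ ≈ 5.2×10^-3

M − M_☉ = 10.55 − 4.83 = 5.720
L/L_☉ = 10^(−0.4 (M − M_☉)) = 10^-2.288 = 5.152×10^-3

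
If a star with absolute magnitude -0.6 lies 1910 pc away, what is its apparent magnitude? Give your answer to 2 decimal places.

m = M + 5 log₁₀ d − 5 = -0.6 + 5·3.2810 − 5 = 10.805

m ≈ 10.81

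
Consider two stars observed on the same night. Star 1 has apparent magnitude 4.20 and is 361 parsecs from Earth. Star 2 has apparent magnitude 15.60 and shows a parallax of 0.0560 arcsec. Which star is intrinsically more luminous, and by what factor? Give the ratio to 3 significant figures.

Star 1 is more luminous, by a factor of 1.48×10^7.

Star 1: M = m − 5 log₁₀ d + 5 = 4.20 − 5·2.5575 + 5 = -3.588
Star 2: d = 1/p = 1/0.0560″ = 17.86 pc
Star 2: M = m − 5 log₁₀ d + 5 = 15.60 − 5·1.2518 + 5 = 14.341
ΔM = M_1 − M_2 = -3.588 − (14.341) = -17.928; smaller M is more luminous → Star 1.
L ratio = 10^(0.4 |ΔM|) = 10^7.171 = 1.484×10^7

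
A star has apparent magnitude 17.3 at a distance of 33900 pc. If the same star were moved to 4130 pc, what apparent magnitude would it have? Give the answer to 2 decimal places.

m ≈ 12.73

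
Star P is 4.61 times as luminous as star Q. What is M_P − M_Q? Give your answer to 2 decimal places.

Pogson: ΔM = −2.5 log₁₀(ratio) = −2.5 log₁₀(4.61) = −2.5 × 0.6637 = -1.659
Star P is brighter, so it has the smaller magnitude: the difference is negative.

M_P − M_Q ≈ -1.66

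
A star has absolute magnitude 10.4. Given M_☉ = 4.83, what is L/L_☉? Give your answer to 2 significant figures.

L/L_☉ ≈ 5.9×10^-3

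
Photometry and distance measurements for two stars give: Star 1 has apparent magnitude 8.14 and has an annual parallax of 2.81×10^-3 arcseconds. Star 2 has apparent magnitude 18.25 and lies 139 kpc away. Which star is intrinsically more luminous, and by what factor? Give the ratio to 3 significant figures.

Star 2 is more luminous, by a factor of 13.8.

Star 1: d = 1/p = 1/2.81×10^-3″ = 355.9 pc
Star 1: M = m − 5 log₁₀ d + 5 = 8.14 − 5·2.5513 + 5 = 0.384
Star 2: d = 139 kpc = 139000 pc
Star 2: M = m − 5 log₁₀ d + 5 = 18.25 − 5·5.1430 + 5 = -2.465
ΔM = M_1 − M_2 = 0.384 − (-2.465) = 2.849; smaller M is more luminous → Star 2.
L ratio = 10^(0.4 |ΔM|) = 10^1.139 = 13.79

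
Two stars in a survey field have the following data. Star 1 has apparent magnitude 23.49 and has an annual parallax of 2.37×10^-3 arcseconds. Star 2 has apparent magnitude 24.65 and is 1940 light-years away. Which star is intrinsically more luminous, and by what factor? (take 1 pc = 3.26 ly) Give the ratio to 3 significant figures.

Star 1 is more luminous, by a factor of 1.46.

Star 1: d = 1/p = 1/2.37×10^-3″ = 421.9 pc
Star 1: M = m − 5 log₁₀ d + 5 = 23.49 − 5·2.6253 + 5 = 15.364
Star 2: d = 1940 ly / 3.26 = 595.1 pc
Star 2: M = m − 5 log₁₀ d + 5 = 24.65 − 5·2.7746 + 5 = 15.777
ΔM = M_1 − M_2 = 15.364 − (15.777) = -0.413; smaller M is more luminous → Star 1.
L ratio = 10^(0.4 |ΔM|) = 10^0.165 = 1.463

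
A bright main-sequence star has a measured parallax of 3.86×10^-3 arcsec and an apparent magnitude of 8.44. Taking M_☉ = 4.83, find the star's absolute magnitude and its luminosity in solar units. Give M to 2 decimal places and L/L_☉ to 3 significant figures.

M ≈ 1.37; L/L_☉ ≈ 24.1

d = 1/p = 1/3.86×10^-3″ = 259.1 pc
M = m − 5 log₁₀ d + 5 = 8.44 − 5·2.4134 + 5 = 1.373
M − M_☉ = 1.373 − 4.83 = -3.457
L/L_☉ = 10^(−0.4 × -3.457) = 24.14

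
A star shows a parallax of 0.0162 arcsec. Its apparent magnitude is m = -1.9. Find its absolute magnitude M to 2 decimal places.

M ≈ -5.85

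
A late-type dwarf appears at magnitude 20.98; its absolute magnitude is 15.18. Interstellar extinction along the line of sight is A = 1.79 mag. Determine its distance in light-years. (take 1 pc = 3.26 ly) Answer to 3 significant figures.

d ≈ 207 ly

m − M = 5 log₁₀(d/10 pc) + A  ⇒  20.98 − (15.18) − 1.79 = 5 log₁₀(d/10)
4.010 = 5 log₁₀(d/10)
log₁₀ d = (m − M − A)/5 + 1 = 1.8020
d = 10^1.8020 = 63.39 pc
= 206.6 ly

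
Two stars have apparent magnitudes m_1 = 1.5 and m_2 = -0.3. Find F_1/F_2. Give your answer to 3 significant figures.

Δm = 1.5 − (-0.3) = 1.8
Flux ratio = 10^(−0.4 Δm) = 10^(−0.4 × 1.8) = 10^-0.720 = 0.1905

F_1/F_2 ≈ 0.191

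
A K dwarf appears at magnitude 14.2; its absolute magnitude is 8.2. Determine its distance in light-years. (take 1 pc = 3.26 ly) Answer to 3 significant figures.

Distance modulus: m − M = 14.2 − (8.2) = 6.000
m − M = 5 log₁₀ d − 5
log₁₀ d = (m − M)/5 + 1 = 2.2000
d = 10^2.2000 = 158.5 pc
= 516.7 ly

d ≈ 517 ly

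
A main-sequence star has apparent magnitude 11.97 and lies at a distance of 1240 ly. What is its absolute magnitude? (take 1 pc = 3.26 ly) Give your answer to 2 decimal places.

M ≈ 4.07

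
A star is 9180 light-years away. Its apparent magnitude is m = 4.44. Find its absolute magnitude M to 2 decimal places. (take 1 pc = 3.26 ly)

M ≈ -7.81

d = 9180 ly / 3.26 = 2816 pc
5 log₁₀(d/10 pc) = 5 log₁₀(2816) − 5 = 12.248
M = m − 5 log₁₀(d/10) = 4.44 − 12.248 = -7.808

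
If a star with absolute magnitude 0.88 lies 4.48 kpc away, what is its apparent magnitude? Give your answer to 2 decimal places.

m ≈ 14.14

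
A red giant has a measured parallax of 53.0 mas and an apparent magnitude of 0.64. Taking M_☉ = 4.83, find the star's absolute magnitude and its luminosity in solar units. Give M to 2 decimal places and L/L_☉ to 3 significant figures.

M ≈ -0.74; L/L_☉ ≈ 169

d = 1/p = 1000/53.0 mas = 18.87 pc
M = m − 5 log₁₀ d + 5 = 0.64 − 5·1.2757 + 5 = -0.739
M − M_☉ = -0.739 − 4.83 = -5.569
L/L_☉ = 10^(−0.4 × -5.569) = 168.8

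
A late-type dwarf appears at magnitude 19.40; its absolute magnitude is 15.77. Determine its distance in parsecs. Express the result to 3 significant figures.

d ≈ 53.2 pc

μ = m − M = 3.630
m − M = 5 log₁₀ d − 5
log₁₀ d = (m − M)/5 + 1 = 1.7260
d = 10^1.7260 = 53.21 pc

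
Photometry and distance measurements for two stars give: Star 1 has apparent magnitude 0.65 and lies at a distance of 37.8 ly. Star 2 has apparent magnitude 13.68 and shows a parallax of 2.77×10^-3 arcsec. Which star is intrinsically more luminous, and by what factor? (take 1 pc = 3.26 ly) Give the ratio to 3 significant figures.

Star 1 is more luminous, by a factor of 168.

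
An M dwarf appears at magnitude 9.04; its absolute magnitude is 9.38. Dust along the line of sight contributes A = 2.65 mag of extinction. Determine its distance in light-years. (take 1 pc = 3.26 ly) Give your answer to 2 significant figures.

m − M = 5 log₁₀(d/10 pc) + A  ⇒  9.04 − (9.38) − 2.65 = 5 log₁₀(d/10)
-2.990 = 5 log₁₀(d/10)
log₁₀ d = (m − M − A)/5 + 1 = 0.4020
d = 10^0.4020 = 2.523 pc
= 8.227 ly

d ≈ 8.2 ly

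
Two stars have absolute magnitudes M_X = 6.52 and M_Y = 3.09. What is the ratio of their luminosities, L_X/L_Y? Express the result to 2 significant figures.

L_X/L_Y ≈ 0.042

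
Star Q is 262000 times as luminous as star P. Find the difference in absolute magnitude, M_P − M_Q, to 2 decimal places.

Pogson: ΔM = −2.5 log₁₀(ratio) = −2.5 log₁₀(262000) = −2.5 × 5.4183 = -13.546
Star Q is brighter so has the smaller magnitude: M_P − M_Q is positive.

M_P − M_Q ≈ 13.55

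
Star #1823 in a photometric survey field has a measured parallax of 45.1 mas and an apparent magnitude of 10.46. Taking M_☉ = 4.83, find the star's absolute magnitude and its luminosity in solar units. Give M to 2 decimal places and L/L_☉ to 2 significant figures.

d = 1/p = 1000/45.1 mas = 22.17 pc
M = m − 5 log₁₀ d + 5 = 10.46 − 5·1.3458 + 5 = 8.731
M − M_☉ = 8.731 − 4.83 = 3.901
L/L_☉ = 10^(−0.4 × 3.901) = 0.02752

M ≈ 8.73; L/L_☉ ≈ 0.028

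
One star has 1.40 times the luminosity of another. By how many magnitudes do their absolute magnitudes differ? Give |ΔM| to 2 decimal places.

Pogson: ΔM = −2.5 log₁₀(ratio) = −2.5 log₁₀(1.40) = −2.5 × 0.1461 = -0.365

|ΔM| ≈ 0.37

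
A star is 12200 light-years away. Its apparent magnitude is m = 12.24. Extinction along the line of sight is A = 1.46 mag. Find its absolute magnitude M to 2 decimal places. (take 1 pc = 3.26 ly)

d = 12200 ly / 3.26 = 3742 pc
5 log₁₀(d/10 pc) = 5 log₁₀(3742) − 5 = 12.866
M = m − 5 log₁₀(d/10) − A = 12.24 − 12.866 − 1.46 = -2.086

M ≈ -2.09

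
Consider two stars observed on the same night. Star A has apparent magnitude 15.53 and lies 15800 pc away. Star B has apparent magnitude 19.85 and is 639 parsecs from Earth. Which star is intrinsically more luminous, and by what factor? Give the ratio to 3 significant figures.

Star A is more luminous, by a factor of 32700.

Star A: M = m − 5 log₁₀ d + 5 = 15.53 − 5·4.1987 + 5 = -0.463
Star B: M = m − 5 log₁₀ d + 5 = 19.85 − 5·2.8055 + 5 = 10.822
ΔM = M_A − M_B = -0.463 − (10.822) = -11.286; smaller M is more luminous → Star A.
L ratio = 10^(0.4 |ΔM|) = 10^4.514 = 32680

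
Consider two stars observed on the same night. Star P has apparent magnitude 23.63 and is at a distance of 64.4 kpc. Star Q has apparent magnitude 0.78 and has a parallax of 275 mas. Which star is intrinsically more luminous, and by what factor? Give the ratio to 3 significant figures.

Star Q is more luminous, by a factor of 4.40.

Star P: d = 64.4 kpc = 64400 pc
Star P: M = m − 5 log₁₀ d + 5 = 23.63 − 5·4.8089 + 5 = 4.586
Star Q: p = 275 mas = 0.275″ → d = 1/p = 3.636 pc
Star Q: M = m − 5 log₁₀ d + 5 = 0.78 − 5·0.5607 + 5 = 2.977
ΔM = M_P − M_Q = 4.586 − (2.977) = 1.609; smaller M is more luminous → Star Q.
L ratio = 10^(0.4 |ΔM|) = 10^0.644 = 4.401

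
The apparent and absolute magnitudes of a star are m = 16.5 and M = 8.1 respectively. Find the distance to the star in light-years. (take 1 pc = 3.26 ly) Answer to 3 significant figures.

μ = m − M = 8.400
m − M = 5 log₁₀ d − 5
log₁₀ d = (m − M)/5 + 1 = 2.6800
d = 10^2.6800 = 478.6 pc
= 1560 ly

d ≈ 1560 ly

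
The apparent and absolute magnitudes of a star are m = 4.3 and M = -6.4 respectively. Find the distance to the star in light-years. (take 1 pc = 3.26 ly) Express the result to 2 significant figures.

d ≈ 4500 ly

Distance modulus: m − M = 4.3 − (-6.4) = 10.700
m − M = 5 log₁₀ d − 5
log₁₀ d = (m − M)/5 + 1 = 3.1400
d = 10^3.1400 = 1380 pc
= 4500 ly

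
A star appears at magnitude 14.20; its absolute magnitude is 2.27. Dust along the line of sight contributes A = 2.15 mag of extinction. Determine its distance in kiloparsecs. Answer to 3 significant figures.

d ≈ 0.904 kpc

m − M = 5 log₁₀(d/10 pc) + A  ⇒  14.20 − (2.27) − 2.15 = 5 log₁₀(d/10)
9.780 = 5 log₁₀(d/10)
log₁₀ d = (m − M − A)/5 + 1 = 2.9560
d = 10^2.9560 = 903.6 pc
= 0.9036 kpc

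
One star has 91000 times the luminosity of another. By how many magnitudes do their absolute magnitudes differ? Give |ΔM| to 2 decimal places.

|ΔM| ≈ 12.40

Pogson: ΔM = −2.5 log₁₀(ratio) = −2.5 log₁₀(91000) = −2.5 × 4.9590 = -12.398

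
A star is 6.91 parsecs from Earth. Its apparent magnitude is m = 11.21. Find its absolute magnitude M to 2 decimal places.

5 log₁₀(d/10 pc) = 5 log₁₀(6.910) − 5 = -0.803
M = m − 5 log₁₀(d/10) = 11.21 + 0.803 = 12.013

M ≈ 12.01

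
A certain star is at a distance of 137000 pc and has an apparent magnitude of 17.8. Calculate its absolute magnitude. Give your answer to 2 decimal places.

5 log₁₀(d/10 pc) = 5 log₁₀(137000) − 5 = 20.684
M = m − 5 log₁₀(d/10) = 17.8 − 20.684 = -2.884

M ≈ -2.88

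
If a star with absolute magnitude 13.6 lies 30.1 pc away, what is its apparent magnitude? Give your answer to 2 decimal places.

m = M + 5 log₁₀ d − 5 = 13.6 + 5·1.4786 − 5 = 15.993

m ≈ 15.99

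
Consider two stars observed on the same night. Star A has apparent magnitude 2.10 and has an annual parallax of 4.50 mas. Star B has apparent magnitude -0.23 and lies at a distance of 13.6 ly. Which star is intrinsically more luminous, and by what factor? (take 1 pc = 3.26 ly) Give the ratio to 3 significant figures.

Star A is more luminous, by a factor of 332.

Star A: p = 4.50 mas = 4.50×10^-3″ → d = 1/p = 222.2 pc
Star A: M = m − 5 log₁₀ d + 5 = 2.10 − 5·2.3468 + 5 = -4.634
Star B: d = 13.6 ly / 3.26 = 4.172 pc
Star B: M = m − 5 log₁₀ d + 5 = -0.23 − 5·0.6203 + 5 = 1.668
ΔM = M_A − M_B = -4.634 − (1.668) = -6.302; smaller M is more luminous → Star A.
L ratio = 10^(0.4 |ΔM|) = 10^2.521 = 331.8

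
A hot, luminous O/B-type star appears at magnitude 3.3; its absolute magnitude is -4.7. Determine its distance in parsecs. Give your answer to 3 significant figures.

d ≈ 398 pc

Distance modulus: m − M = 3.3 − (-4.7) = 8.000
m − M = 5 log₁₀ d − 5
log₁₀ d = (m − M)/5 + 1 = 2.6000
d = 10^2.6000 = 398.1 pc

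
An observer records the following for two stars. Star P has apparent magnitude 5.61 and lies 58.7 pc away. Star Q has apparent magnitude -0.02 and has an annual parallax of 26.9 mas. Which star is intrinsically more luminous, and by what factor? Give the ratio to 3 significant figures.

Star P: M = m − 5 log₁₀ d + 5 = 5.61 − 5·1.7686 + 5 = 1.767
Star Q: p = 26.9 mas = 0.0269″ → d = 1/p = 37.17 pc
Star Q: M = m − 5 log₁₀ d + 5 = -0.02 − 5·1.5702 + 5 = -2.871
ΔM = M_P − M_Q = 1.767 − (-2.871) = 4.638; smaller M is more luminous → Star Q.
L ratio = 10^(0.4 |ΔM|) = 10^1.855 = 71.65

Star Q is more luminous, by a factor of 71.7.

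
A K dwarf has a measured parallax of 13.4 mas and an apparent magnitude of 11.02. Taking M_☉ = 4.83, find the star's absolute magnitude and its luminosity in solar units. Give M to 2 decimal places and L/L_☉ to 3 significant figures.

d = 1/p = 1000/13.4 mas = 74.63 pc
M = m − 5 log₁₀ d + 5 = 11.02 − 5·1.8729 + 5 = 6.656
M − M_☉ = 6.656 − 4.83 = 1.826
L/L_☉ = 10^(−0.4 × 1.826) = 0.1861

M ≈ 6.66; L/L_☉ ≈ 0.186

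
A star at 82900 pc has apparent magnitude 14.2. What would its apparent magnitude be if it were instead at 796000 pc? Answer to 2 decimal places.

m ≈ 19.11

Flux ∝ 1/d², so Δm = 5 log₁₀(d₂/d₁) = 5 log₁₀(796000/82900) = 4.912
m₂ = m₁ + Δm = 14.2 + (4.912) = 19.112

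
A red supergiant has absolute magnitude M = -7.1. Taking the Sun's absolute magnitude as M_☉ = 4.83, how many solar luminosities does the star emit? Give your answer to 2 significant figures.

M − M_☉ = -7.1 − 4.83 = -11.930
L/L_☉ = 10^(−0.4 (M − M_☉)) = 10^4.772 = 59160

L/L_☉ ≈ 59000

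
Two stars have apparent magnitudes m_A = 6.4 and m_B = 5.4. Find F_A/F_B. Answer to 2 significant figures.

Magnitude difference = 1.0
Flux ratio = 10^(−0.4 Δm) = 10^(−0.4 × 1.0) = 10^-0.400 = 0.3981

F_A/F_B ≈ 0.40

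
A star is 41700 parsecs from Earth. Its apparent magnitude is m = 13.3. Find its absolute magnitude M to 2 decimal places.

5 log₁₀(d/10 pc) = 5 log₁₀(41700) − 5 = 18.101
M = m − 5 log₁₀(d/10) = 13.3 − 18.101 = -4.801

M ≈ -4.80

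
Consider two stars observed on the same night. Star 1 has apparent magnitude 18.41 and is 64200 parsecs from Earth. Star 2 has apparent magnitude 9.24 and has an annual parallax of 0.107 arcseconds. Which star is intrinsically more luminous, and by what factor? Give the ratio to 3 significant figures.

Star 1: M = m − 5 log₁₀ d + 5 = 18.41 − 5·4.8075 + 5 = -0.628
Star 2: d = 1/p = 1/0.107″ = 9.346 pc
Star 2: M = m − 5 log₁₀ d + 5 = 9.24 − 5·0.9706 + 5 = 9.387
ΔM = M_1 − M_2 = -0.628 − (9.387) = -10.015; smaller M is more luminous → Star 1.
L ratio = 10^(0.4 |ΔM|) = 10^4.006 = 10140

Star 1 is more luminous, by a factor of 10100.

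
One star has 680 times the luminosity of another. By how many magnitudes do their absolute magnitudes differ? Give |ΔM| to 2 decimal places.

|ΔM| ≈ 7.08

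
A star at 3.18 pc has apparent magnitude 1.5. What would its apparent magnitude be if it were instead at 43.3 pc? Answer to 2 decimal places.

Flux ∝ 1/d², so Δm = 5 log₁₀(d₂/d₁) = 5 log₁₀(43.3/3.18) = 5.670
m₂ = m₁ + Δm = 1.5 + (5.670) = 7.170

m ≈ 7.17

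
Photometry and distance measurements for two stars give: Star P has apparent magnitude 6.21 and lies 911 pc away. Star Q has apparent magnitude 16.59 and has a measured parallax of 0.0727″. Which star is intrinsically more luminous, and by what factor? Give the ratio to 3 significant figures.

Star P: M = m − 5 log₁₀ d + 5 = 6.21 − 5·2.9595 + 5 = -3.588
Star Q: d = 1/p = 1/0.0727″ = 13.76 pc
Star Q: M = m − 5 log₁₀ d + 5 = 16.59 − 5·1.1385 + 5 = 15.898
ΔM = M_P − M_Q = -3.588 − (15.898) = -19.485; smaller M is more luminous → Star P.
L ratio = 10^(0.4 |ΔM|) = 10^7.794 = 6.225×10^7

Star P is more luminous, by a factor of 6.22×10^7.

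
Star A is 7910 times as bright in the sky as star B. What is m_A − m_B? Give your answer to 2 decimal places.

Pogson: Δm = −2.5 log₁₀(ratio) = −2.5 log₁₀(7910) = −2.5 × 3.8982 = -9.745
Star A is brighter, so it has the smaller magnitude: the difference is negative.

m_A − m_B ≈ -9.75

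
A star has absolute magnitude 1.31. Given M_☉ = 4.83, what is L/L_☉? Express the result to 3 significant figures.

M − M_☉ = 1.31 − 4.83 = -3.520
L/L_☉ = 10^(−0.4 (M − M_☉)) = 10^1.408 = 25.59

L/L_☉ ≈ 25.6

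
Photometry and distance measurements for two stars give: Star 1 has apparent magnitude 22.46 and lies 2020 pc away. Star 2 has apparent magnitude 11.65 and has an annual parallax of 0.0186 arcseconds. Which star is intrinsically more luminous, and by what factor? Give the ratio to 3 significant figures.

Star 2 is more luminous, by a factor of 14.9.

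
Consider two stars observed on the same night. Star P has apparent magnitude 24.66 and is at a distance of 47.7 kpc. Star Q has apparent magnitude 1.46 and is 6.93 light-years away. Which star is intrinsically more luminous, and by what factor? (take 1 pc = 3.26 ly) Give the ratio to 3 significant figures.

Star Q is more luminous, by a factor of 3.78.

Star P: d = 47.7 kpc = 47700 pc
Star P: M = m − 5 log₁₀ d + 5 = 24.66 − 5·4.6785 + 5 = 6.267
Star Q: d = 6.93 ly / 3.26 = 2.126 pc
Star Q: M = m − 5 log₁₀ d + 5 = 1.46 − 5·0.3275 + 5 = 4.822
ΔM = M_P − M_Q = 6.267 − (4.822) = 1.445; smaller M is more luminous → Star Q.
L ratio = 10^(0.4 |ΔM|) = 10^0.578 = 3.784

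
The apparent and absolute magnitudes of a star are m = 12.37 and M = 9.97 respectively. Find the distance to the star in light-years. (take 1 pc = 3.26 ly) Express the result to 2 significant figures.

d ≈ 98 ly

μ = m − M = 2.400
m − M = 5 log₁₀ d − 5
log₁₀ d = (m − M)/5 + 1 = 1.4800
d = 10^1.4800 = 30.20 pc
= 98.45 ly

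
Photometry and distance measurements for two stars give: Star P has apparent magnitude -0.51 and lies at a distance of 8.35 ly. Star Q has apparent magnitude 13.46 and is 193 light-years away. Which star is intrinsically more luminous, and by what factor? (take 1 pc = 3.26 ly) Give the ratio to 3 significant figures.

Star P is more luminous, by a factor of 725.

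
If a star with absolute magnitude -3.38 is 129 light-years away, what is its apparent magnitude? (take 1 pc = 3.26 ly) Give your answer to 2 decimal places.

d = 129 ly / 3.26 = 39.57 pc
m = M + 5 log₁₀ d − 5 = -3.38 + 5·1.5974 − 5 = -0.393

m ≈ -0.39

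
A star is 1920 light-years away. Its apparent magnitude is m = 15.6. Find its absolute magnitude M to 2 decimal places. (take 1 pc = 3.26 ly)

d = 1920 ly / 3.26 = 589.0 pc
5 log₁₀(d/10 pc) = 5 log₁₀(589.0) − 5 = 8.850
M = m − 5 log₁₀(d/10) = 15.6 − 8.850 = 6.750

M ≈ 6.75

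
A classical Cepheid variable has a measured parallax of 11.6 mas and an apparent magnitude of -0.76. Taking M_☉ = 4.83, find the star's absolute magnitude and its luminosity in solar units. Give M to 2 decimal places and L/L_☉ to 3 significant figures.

M ≈ -5.44; L/L_☉ ≈ 12800

d = 1/p = 1000/11.6 mas = 86.21 pc
M = m − 5 log₁₀ d + 5 = -0.76 − 5·1.9355 + 5 = -5.438
M − M_☉ = -5.438 − 4.83 = -10.268
L/L_☉ = 10^(−0.4 × -10.268) = 12800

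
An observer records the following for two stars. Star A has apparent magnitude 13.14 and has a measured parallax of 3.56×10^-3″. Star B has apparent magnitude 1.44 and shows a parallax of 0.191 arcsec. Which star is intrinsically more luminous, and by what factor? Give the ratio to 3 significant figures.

Star B is more luminous, by a factor of 16.6.

Star A: d = 1/p = 1/3.56×10^-3″ = 280.9 pc
Star A: M = m − 5 log₁₀ d + 5 = 13.14 − 5·2.4486 + 5 = 5.897
Star B: d = 1/p = 1/0.191″ = 5.236 pc
Star B: M = m − 5 log₁₀ d + 5 = 1.44 − 5·0.7190 + 5 = 2.845
ΔM = M_A − M_B = 5.897 − (2.845) = 3.052; smaller M is more luminous → Star B.
L ratio = 10^(0.4 |ΔM|) = 10^1.221 = 16.63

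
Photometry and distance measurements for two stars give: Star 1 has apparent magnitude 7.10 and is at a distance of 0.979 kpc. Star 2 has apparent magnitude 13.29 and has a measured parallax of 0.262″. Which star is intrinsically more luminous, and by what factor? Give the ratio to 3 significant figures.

Star 1 is more luminous, by a factor of 1.97×10^7.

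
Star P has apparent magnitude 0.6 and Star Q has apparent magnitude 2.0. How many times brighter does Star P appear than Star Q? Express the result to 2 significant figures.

3.6

Δm = 0.6 − (2.0) = -1.4
Flux ratio = 10^(−0.4 Δm) = 10^(−0.4 × -1.4) = 10^0.560 = 3.631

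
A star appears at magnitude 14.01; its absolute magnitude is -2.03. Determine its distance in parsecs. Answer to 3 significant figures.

d ≈ 16100 pc

μ = m − M = 16.040
m − M = 5 log₁₀ d − 5
log₁₀ d = (m − M)/5 + 1 = 4.2080
d = 10^4.2080 = 16140 pc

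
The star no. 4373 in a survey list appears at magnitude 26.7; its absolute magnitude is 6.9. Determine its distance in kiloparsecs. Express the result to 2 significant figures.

d ≈ 91 kpc

Distance modulus: m − M = 26.7 − (6.9) = 19.800
m − M = 5 log₁₀ d − 5
log₁₀ d = (m − M)/5 + 1 = 4.9600
d = 10^4.9600 = 91200 pc
= 91.20 kpc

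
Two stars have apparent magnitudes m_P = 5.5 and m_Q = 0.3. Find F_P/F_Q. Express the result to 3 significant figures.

Δm = 5.5 − (0.3) = 5.2
Flux ratio = 10^(−0.4 Δm) = 10^(−0.4 × 5.2) = 10^-2.080 = 8.318×10^-3

F_P/F_Q ≈ 8.32×10^-3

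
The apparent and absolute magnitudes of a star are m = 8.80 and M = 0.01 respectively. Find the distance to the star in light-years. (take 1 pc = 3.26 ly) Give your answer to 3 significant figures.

d ≈ 1870 ly

μ = m − M = 8.790
m − M = 5 log₁₀ d − 5
log₁₀ d = (m − M)/5 + 1 = 2.7580
d = 10^2.7580 = 572.8 pc
= 1867 ly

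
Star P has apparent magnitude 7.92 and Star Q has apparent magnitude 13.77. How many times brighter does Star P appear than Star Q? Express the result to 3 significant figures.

219

Magnitude difference = -5.85
Flux ratio = 10^(−0.4 Δm) = 10^(−0.4 × -5.85) = 10^2.340 = 218.8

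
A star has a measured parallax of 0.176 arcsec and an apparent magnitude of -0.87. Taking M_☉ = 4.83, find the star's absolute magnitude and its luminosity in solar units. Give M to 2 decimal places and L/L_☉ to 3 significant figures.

d = 1/p = 1/0.176″ = 5.682 pc
M = m − 5 log₁₀ d + 5 = -0.87 − 5·0.7545 + 5 = 0.358
M − M_☉ = 0.358 − 4.83 = -4.472
L/L_☉ = 10^(−0.4 × -4.472) = 61.51

M ≈ 0.36; L/L_☉ ≈ 61.5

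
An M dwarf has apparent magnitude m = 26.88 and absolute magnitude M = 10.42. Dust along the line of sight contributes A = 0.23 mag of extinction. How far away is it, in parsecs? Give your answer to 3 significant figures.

m − M = 5 log₁₀(d/10 pc) + A  ⇒  26.88 − (10.42) − 0.23 = 5 log₁₀(d/10)
16.230 = 5 log₁₀(d/10)
log₁₀ d = (m − M − A)/5 + 1 = 4.2460
d = 10^4.2460 = 17620 pc

d ≈ 17600 pc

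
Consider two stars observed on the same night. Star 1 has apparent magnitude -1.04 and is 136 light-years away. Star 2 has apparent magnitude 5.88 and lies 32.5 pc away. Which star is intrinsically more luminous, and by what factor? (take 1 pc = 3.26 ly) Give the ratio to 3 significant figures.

Star 1 is more luminous, by a factor of 966.

Star 1: d = 136 ly / 3.26 = 41.72 pc
Star 1: M = m − 5 log₁₀ d + 5 = -1.04 − 5·1.6203 + 5 = -4.142
Star 2: M = m − 5 log₁₀ d + 5 = 5.88 − 5·1.5119 + 5 = 3.321
ΔM = M_1 − M_2 = -4.142 − (3.321) = -7.462; smaller M is more luminous → Star 1.
L ratio = 10^(0.4 |ΔM|) = 10^2.985 = 965.8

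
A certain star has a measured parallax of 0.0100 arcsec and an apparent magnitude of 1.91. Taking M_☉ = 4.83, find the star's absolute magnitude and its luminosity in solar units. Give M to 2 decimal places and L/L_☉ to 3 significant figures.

d = 1/p = 1/0.0100″ = 100.0 pc
M = m − 5 log₁₀ d + 5 = 1.91 − 5·2.0000 + 5 = -3.090
M − M_☉ = -3.090 − 4.83 = -7.920
L/L_☉ = 10^(−0.4 × -7.920) = 1472

M ≈ -3.09; L/L_☉ ≈ 1470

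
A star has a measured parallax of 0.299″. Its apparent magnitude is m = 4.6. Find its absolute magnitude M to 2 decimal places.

M ≈ 6.98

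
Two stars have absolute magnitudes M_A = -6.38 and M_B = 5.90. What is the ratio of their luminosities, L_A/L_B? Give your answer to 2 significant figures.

L_A/L_B ≈ 82000

ΔM = M_A − M_B = -12.28
L_A/L_B = 10^(−0.4 ΔM) = 10^4.912 = 81660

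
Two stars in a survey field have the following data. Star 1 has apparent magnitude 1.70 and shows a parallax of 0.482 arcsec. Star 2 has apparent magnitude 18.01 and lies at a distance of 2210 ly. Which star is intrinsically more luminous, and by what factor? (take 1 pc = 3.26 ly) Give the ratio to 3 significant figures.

Star 1: d = 1/p = 1/0.482″ = 2.075 pc
Star 1: M = m − 5 log₁₀ d + 5 = 1.70 − 5·0.3170 + 5 = 5.115
Star 2: d = 2210 ly / 3.26 = 677.9 pc
Star 2: M = m − 5 log₁₀ d + 5 = 18.01 − 5·2.8312 + 5 = 8.854
ΔM = M_1 − M_2 = 5.115 − (8.854) = -3.739; smaller M is more luminous → Star 1.
L ratio = 10^(0.4 |ΔM|) = 10^1.496 = 31.30

Star 1 is more luminous, by a factor of 31.3.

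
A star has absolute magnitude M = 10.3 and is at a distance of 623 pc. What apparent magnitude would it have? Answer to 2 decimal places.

m = M + 5 log₁₀ d − 5 = 10.3 + 5·2.7945 − 5 = 19.272

m ≈ 19.27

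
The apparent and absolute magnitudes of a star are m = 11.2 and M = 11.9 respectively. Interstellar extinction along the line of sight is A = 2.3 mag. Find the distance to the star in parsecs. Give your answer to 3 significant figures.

m − M = 5 log₁₀(d/10 pc) + A  ⇒  11.2 − (11.9) − 2.3 = 5 log₁₀(d/10)
-3.000 = 5 log₁₀(d/10)
log₁₀ d = (m − M − A)/5 + 1 = 0.4000
d = 10^0.4000 = 2.512 pc

d ≈ 2.51 pc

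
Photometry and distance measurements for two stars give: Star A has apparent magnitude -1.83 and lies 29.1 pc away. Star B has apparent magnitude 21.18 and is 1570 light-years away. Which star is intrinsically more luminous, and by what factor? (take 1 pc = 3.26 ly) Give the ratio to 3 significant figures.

Star A is more luminous, by a factor of 5.84×10^6.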